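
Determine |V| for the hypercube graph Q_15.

The 15-cube has 2^15 = 32768 vertices.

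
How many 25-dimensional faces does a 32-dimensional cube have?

f_25(32-cube) = (32 choose 25) · 2^7 = 430829568.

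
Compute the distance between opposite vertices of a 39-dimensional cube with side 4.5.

||(4.5,4.5,...,4.5)|| = √(39)·4.5 ≈ 28.1025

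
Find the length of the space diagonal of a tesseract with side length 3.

Diagonal = √4 · 3 = 6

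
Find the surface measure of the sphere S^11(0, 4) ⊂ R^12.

S = n·V_n(r)/r = 12·V_12(4)/4 (volume-to-surface relation), giving 1048576·π^6/15 ≈ 6.7206e+07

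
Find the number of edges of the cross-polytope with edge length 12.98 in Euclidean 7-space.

Each 1-face is the convex hull of 2 vertices, one chosen as ±e_i from each of 2 distinct axes: 2^2·C(7,2) = 84.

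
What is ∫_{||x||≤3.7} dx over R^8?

Volume = π^{8/2}·(3.7)^8/Γ(5) ≈ 142561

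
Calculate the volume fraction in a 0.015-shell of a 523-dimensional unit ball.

1 - (1-0.015)^523 ≈ 0.999631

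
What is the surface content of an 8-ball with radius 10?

S_8(10) = 2·π^(8/2)·(10)^7 / Γ(8/2) = 10000000·π^4/3 ≈ 3.24697e+08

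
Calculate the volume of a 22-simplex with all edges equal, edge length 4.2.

V_22 = √(23) · 4.2^22 / (22! · 2^(22/2)) ≈ 1.07214e-10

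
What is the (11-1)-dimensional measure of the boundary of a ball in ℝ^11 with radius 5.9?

S = n·V_n(r)/r = 11·V_11(5.9)/5.9 (volume-to-surface relation), giving 1.0593e+09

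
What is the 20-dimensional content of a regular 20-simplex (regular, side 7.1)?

V_20 = √(21) · 7.1^20 / (20! · 2^(20/2)) ≈ 0.000194918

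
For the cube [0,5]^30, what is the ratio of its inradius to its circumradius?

r_in = 5/2 (half the side); r_out = 5√30/2 (half the diagonal). Ratio = 1/√30 ≈ 0.182574.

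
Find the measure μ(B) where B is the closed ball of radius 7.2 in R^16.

Volume = π^{16/2}·(7.2)^16/Γ(9) ≈ 1.22743e+13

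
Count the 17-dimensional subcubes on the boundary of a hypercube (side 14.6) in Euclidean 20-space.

f_17(20-cube) = (20 choose 17) · 2^3 = 9120.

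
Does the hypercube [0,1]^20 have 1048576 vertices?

True. The 20-cube has 2^20 = 1048576 vertices.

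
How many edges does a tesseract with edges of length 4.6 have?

Number of 1-faces = C(4,1)·2^(4-1) = 4·8 = 32.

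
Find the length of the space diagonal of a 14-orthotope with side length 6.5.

The space diagonal of an n-cube of side s is s√n. Here 6.5·√14 ≈ 24.3208.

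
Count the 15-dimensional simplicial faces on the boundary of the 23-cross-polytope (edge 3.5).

Each 15-face is the convex hull of 16 vertices, one chosen as ±e_i from each of 16 distinct axes: 2^16·C(23,16) = 16066609152.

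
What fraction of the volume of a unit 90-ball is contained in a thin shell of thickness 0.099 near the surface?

1 - (1-0.099)^90 ≈ 0.999916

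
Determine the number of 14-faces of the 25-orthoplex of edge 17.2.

f_14(25-orthoplex) = 2^15 · (25 choose 15) = 107110727680.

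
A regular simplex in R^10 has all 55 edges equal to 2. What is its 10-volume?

For a regular n-simplex with edge a, V = (a^n / n!)·√((n+1)/2^n). With a=2, n=10: V ≈ 2.92471e-05.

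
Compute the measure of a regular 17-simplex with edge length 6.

V = (6^17 / 17!) · √((17+1) / 2^17) ≈ 0.000557679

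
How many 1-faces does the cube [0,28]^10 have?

Each of the 2^10 = 1024 vertices has degree 10; total edges = 10·2^10/2 = 5120.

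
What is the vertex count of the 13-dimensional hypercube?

The 13-cube has 2^13 = 8192 vertices.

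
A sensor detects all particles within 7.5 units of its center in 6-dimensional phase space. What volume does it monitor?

V = 3796875·π^3/128 ≈ 919742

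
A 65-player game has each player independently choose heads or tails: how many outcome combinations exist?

Number of vertices = 2^65 = 36893488147419103232.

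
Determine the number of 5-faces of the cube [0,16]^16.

Choose 5 of 16 axes to span the face (C(16,5) = 4368 ways), then fix each of the remaining 11 coordinates at one of its two extreme values (2^11 = 2048 ways): 4368·2048 = 8945664.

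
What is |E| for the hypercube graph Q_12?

Number of 1-faces = C(12,1)·2^(12-1) = 12·2048 = 24576.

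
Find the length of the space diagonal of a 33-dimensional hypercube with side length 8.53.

||(8.53,8.53,...,8.53)|| = √(33)·8.53 ≈ 49.0011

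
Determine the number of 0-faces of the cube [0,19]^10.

Number of 0-faces = C(10,0) · 2^(10-0) = 1 · 1024 = 1024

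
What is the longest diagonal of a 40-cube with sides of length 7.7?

Diagonal = √40 · 7.7 ≈ 48.6991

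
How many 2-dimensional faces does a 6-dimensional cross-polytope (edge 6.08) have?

Number of 2-faces = 2^(2+1) · C(6,2+1) = 8 · 20 = 160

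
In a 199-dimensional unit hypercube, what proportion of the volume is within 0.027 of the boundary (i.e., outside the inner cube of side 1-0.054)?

The inner cube has side 1-2·0.027 = 0.946 and volume (0.946)^199 ≈ 1.593e-05, so the shell holds 0.999984 of the volume.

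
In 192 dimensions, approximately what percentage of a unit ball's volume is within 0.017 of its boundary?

1 - (1-0.017)^192 ≈ 0.962823 ≈ 96.28%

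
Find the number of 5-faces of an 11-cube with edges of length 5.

Choose 5 of 11 axes to span the face (C(11,5) = 462 ways), then fix each of the remaining 6 coordinates at one of its two extreme values (2^6 = 64 ways): 462·64 = 29568.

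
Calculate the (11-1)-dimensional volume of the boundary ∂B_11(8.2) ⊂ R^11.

The surface area of an n-ball is 2π^(n/2) r^(n-1) / Γ(n/2). For n=11, r=8.2: 2.84863e+10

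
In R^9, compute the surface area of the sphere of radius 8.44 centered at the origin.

S = n·V_n(r)/r = 9·V_9(8.44)/8.44 (volume-to-surface relation), giving 7.64363e+08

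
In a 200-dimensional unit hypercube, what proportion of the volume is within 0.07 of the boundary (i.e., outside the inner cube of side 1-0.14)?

Shell fraction = 1 - (1-0.14)^200 ≈ 1 - 7.938e-14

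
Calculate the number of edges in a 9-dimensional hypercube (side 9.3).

The 9-cube has n·2^(n-1) = 9·2^8 = 9·256 = 2304 edges.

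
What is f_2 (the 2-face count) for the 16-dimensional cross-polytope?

f_2(16-orthoplex) = 2^3 · (16 choose 3) = 4480.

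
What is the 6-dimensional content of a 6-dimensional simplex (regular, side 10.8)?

V_6 = √(7) · 10.8^6 / (6! · 2^(6/2)) ≈ 728.902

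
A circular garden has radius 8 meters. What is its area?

V = 64·π ≈ 201.062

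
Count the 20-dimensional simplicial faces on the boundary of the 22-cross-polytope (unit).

Number of 20-faces = 2^(20+1) · C(22,20+1) = 2097152 · 22 = 46137344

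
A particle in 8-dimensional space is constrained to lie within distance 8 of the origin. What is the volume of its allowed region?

V_8(8) = π^(8/2) · (8)^8 / Γ(8/2 + 1) = 2097152·π^4/3 ≈ 6.80939e+07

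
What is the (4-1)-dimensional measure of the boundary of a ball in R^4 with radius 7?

|∂B_4(7)| = 686·π^2 ≈ 6770.55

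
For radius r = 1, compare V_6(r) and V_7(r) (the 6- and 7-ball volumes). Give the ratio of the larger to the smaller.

V_6(1) ≈ 5.16771, V_7(1) ≈ 4.72477. The 6-ball is larger by a factor of 1.094.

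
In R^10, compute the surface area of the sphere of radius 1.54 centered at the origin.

|∂B_10(1.54)| ≈ 1242.38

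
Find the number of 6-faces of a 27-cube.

An n-cube has C(n,k)·2^(n-k) k-faces. Here C(27,6)·2^21 = 296010·2097152 = 620777963520.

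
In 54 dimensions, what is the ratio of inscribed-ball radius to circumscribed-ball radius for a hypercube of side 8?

r_in / r_out = (8/2) / (8√54/2) = 1/√54 ≈ 0.136083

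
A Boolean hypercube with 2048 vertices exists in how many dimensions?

2^n = 2048 ⇒ n = log_2(2048) = 11.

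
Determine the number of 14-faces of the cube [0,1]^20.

f_14(20-cube) = (20 choose 14) · 2^6 = 2480640.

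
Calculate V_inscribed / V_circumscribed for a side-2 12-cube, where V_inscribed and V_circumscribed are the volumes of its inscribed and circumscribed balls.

Volume scales as r^n, and r_in/r_out = 1/√12, giving (1/√12)^12 ≈ 3.34898e-07.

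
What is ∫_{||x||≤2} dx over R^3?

V = 32·π/3 ≈ 33.5103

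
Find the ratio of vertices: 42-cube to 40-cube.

The 42-cube has 2^42 = 4398046511104 vertices. The 40-cube has 2^40 = 1099511627776 vertices. Ratio: 4398046511104/1099511627776 = 4.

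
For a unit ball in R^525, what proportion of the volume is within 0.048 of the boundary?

Shell fraction = 1 - (1-0.048)^525 ≈ 1 - 6.087e-12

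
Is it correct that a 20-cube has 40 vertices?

False. The 20-cube has 2^20 = 1048576 vertices.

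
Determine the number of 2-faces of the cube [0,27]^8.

Choose 2 of 8 axes to span the face (C(8,2) = 28 ways), then fix each of the remaining 6 coordinates at one of its two extreme values (2^6 = 64 ways): 28·64 = 1792.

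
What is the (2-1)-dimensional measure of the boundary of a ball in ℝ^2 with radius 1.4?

S_2(1.4) = 2·π^(2/2)·(1.4)^1 / Γ(2/2) = 2πr = 2π·1.4 ≈ 8.79646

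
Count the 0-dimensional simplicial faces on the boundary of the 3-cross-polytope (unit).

f_0(3-orthoplex) = 2^1 · (3 choose 1) = 6.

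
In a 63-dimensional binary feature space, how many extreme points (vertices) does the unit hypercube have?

An n-cube has 2^n vertices; for n = 63 that is 2^63 = 9223372036854775808.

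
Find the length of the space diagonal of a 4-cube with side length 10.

Diagonal = √4 · 10 = 20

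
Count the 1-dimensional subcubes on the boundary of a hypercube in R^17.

Choose 1 of 17 axes to span the face (C(17,1) = 17 ways), then fix each of the remaining 16 coordinates at one of its two extreme values (2^16 = 65536 ways): 17·65536 = 1114112.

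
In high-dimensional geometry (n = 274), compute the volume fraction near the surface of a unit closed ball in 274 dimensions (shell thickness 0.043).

1 - (1-0.043)^274 ≈ 0.999994 ≈ 99.999411%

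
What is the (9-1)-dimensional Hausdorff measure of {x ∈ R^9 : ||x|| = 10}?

S_9(10) = 2·π^(9/2)·(10)^8 / Γ(9/2) = 640000000·π^4/21 ≈ 2.96866e+09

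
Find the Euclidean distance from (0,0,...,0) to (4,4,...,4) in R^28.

The space diagonal of an n-cube of side s is s√n. Here 4·√28 ≈ 21.166.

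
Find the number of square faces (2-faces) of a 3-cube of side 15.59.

An n-cube has C(n,k)·2^(n-k) k-faces. Here C(3,2)·2^1 = 3·2 = 6.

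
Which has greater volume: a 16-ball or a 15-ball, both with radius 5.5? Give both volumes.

V_16(5.5) ≈ 1.64999e+11. V_15(5.5) ≈ 4.86262e+10. The 16-ball is larger.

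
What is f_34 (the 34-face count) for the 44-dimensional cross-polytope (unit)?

Number of 34-faces = 2^(34+1) · C(44,34+1) = 34359738368 · 708930508 = 24358666775973330944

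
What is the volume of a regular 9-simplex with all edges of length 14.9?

For a regular n-simplex with edge a, V = (a^n / n!)·√((n+1)/2^n). With a=14.9, n=9: V ≈ 13940.5.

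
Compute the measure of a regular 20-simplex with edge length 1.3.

Volume = 1.3^20 · √(21/2^20) / 20! ≈ 3.49584e-19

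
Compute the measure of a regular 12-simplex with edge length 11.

V_12 = √(13) · 11^12 / (12! · 2^(12/2)) ≈ 369.119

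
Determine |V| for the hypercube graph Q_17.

The 17-cube has 2^17 = 131072 vertices.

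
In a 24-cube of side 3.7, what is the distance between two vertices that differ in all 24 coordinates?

The space diagonal of an n-cube of side s is s√n. Here 3.7·√24 ≈ 18.1262.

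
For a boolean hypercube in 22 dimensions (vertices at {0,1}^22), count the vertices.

An n-cube has 2^n vertices; for n = 22 that is 2^22 = 4194304.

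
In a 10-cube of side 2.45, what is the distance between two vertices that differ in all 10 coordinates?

||(2.45,2.45,...,2.45)|| = √(10)·2.45 ≈ 7.74758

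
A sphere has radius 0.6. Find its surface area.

S_3(0.6) = 2·π^(3/2)·(0.6)^2 / Γ(3/2) = 4πr² = 4π·(0.6)² ≈ 4.52389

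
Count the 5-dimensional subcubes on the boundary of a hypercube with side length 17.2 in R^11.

Number of 5-faces = C(11,5) · 2^(11-5) = 462 · 64 = 29568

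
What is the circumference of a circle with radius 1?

|∂B_2(1)| = 2πr = 2π·1 ≈ 6.28319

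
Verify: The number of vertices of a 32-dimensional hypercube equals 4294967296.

True. The 32-cube has 2^32 = 4294967296 vertices.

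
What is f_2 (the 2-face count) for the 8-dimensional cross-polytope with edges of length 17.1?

Number of 2-faces = 2^(2+1) · C(8,2+1) = 8 · 56 = 448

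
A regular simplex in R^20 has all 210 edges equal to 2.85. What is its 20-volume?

V = (2.85^20 / 20!) · √((20+1) / 2^20) ≈ 2.29923e-12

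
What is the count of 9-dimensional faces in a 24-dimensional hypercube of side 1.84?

An n-cube has C(n,k)·2^(n-k) k-faces. Here C(24,9)·2^15 = 1307504·32768 = 42844291072.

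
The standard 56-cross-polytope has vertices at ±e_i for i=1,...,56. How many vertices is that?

Number of vertices = 2n = 112.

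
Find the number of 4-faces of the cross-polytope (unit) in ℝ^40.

f_4(40-orthoplex) = 2^5 · (40 choose 5) = 21056256.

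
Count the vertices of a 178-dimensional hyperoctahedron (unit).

Number of vertices = 2n = 356.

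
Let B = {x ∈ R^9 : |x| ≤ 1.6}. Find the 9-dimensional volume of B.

The n-ball volume is π^(n/2)·r^n/Γ(n/2+1). With n=9, r=1.6: V ≈ 226.672.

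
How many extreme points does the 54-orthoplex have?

The 54-dimensional cross-polytope has 2n = 2·54 = 108 vertices.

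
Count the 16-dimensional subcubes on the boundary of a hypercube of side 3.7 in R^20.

An n-cube has C(n,k)·2^(n-k) k-faces. Here C(20,16)·2^4 = 4845·16 = 77520.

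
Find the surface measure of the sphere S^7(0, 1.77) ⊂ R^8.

|∂B_8(1.77)| ≈ 1767.22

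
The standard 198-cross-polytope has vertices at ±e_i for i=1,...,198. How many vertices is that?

An n-cross-polytope has 2n vertices; here n = 198, giving 396.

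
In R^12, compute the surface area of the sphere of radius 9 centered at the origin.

S = n·V_n(r)/r = 12·V_12(9)/9 (volume-to-surface relation), giving 10460353203·π^6/20 ≈ 5.02824e+11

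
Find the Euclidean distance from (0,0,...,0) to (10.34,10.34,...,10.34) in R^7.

The space diagonal of an n-cube of side s is s√n. Here 10.34·√7 ≈ 27.3571.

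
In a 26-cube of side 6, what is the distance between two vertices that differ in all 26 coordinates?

||(6,6,...,6)|| = √(26)·6 ≈ 30.5941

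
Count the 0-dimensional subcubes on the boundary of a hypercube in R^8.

f_0(8-cube) = (8 choose 0) · 2^8 = 256.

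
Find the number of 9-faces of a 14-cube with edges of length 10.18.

Number of 9-faces = C(14,9) · 2^(14-9) = 2002 · 32 = 64064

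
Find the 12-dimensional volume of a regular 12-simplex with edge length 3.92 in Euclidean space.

For a regular n-simplex with edge a, V = (a^n / n!)·√((n+1)/2^n). With a=3.92, n=12: V ≈ 0.00154842.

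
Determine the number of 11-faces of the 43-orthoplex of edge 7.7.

Number of 11-faces = 2^(11+1) · C(43,11+1) = 4096 · 15338678264 = 62827226169344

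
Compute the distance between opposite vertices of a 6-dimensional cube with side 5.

d = √(5² + 5² + ... + 5²) [6 terms] = √(6·5²) = 5√6 ≈ 12.2474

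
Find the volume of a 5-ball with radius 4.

V = 8192·π^2/15 ≈ 5390.12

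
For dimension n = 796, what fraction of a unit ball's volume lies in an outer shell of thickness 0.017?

1 - (1-0.017)^796 ≈ 0.999998818 ≈ 99.999882%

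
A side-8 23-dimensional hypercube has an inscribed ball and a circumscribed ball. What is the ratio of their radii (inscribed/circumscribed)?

Ratio = (s/2)/(s√23/2) = 23^(-1/2) ≈ 0.208514.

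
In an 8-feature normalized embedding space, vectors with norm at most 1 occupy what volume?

Volume = π^{8/2}·(1)^8/Γ(5) = π^4/24 ≈ 4.05871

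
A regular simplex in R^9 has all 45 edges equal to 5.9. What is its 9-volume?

V = (5.9^9 / 9!) · √((9+1) / 2^9) ≈ 3.33634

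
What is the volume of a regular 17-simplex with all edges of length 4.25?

Volume = 4.25^17 · √(18/2^17) / 17! ≈ 1.58644e-06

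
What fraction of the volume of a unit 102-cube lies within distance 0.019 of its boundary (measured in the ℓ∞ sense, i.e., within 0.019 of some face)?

1 - (1 - 2·0.019)^102 = 1 - 0.962^102 ≈ 0.980775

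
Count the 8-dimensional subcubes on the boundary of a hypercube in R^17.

An n-cube has C(n,k)·2^(n-k) k-faces. Here C(17,8)·2^9 = 24310·512 = 12446720.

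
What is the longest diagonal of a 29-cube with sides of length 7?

The space diagonal of an n-cube of side s is s√n. Here 7·√29 ≈ 37.6962.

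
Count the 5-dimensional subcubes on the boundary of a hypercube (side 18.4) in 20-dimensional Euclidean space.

An n-cube has C(n,k)·2^(n-k) k-faces. Here C(20,5)·2^15 = 15504·32768 = 508035072.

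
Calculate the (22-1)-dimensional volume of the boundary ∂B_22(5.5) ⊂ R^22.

S_22(5.5) = 2·π^(22/2)·(5.5)^21 / Γ(22/2) = 7400249944258160101211·π^11/3805072588800 ≈ 5.72179e+14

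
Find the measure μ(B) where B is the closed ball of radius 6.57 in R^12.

V_12(6.57) = π^(12/2) · (6.57)^12 / Γ(12/2 + 1) ≈ 8.63677e+09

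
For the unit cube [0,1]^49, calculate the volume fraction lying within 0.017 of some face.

The inner cube has side 1-2·0.017 = 0.966 and volume (0.966)^49 ≈ 0.1836, so the shell holds 0.816397 of the volume.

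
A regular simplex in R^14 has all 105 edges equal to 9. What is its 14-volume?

V_14 = √(15) · 9^14 / (14! · 2^(14/2)) ≈ 7.94004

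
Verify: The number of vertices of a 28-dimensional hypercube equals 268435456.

True. The 28-cube has 2^28 = 268435456 vertices.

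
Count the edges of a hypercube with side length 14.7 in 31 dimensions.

Each of the 2^31 = 2147483648 vertices has degree 31; total edges = 31·2^31/2 = 33285996544.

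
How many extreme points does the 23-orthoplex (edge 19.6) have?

The vertices are ±e_1, ..., ±e_23, so there are 2·23 = 46.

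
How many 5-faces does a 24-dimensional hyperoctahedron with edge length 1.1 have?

An n-cross-polytope has 2^(k+1)·C(n,k+1) k-faces. Here 2^6·C(24,6) = 64·134596 = 8614144.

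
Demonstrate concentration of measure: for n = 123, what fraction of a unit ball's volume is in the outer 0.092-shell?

1 - (1-0.092)^123 ≈ 0.999993 ≈ 99.999301%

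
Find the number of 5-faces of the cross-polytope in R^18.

An n-cross-polytope has 2^(k+1)·C(n,k+1) k-faces. Here 2^6·C(18,6) = 64·18564 = 1188096.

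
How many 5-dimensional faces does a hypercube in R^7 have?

Choose 5 of 7 axes to span the face (C(7,5) = 21 ways), then fix each of the remaining 2 coordinates at one of its two extreme values (2^2 = 4 ways): 21·4 = 84.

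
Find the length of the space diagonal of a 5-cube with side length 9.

The space diagonal of an n-cube of side s is s√n. Here 9·√5 ≈ 20.1246.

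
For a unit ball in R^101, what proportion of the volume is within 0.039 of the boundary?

V(inner)/V(outer) = ((1-0.039)/1)^101 ≈ 0.01799, so the shell fraction is 0.982009.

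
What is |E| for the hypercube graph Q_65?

Number of 1-faces = C(65,1)·2^(65-1) = 65·18446744073709551616 = 1199038364791120855040.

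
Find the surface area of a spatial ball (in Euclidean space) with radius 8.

S_3(8) = 2·π^(3/2)·(8)^2 / Γ(3/2) = 4πr² = 4π·(8)² ≈ 804.248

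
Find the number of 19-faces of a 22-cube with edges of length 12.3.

f_19(22-cube) = (22 choose 19) · 2^3 = 12320.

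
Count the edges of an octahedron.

Number of 1-faces = 2^(1+1) · C(3,1+1) = 4 · 3 = 12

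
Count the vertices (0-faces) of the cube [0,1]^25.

An n-cube has 2^n vertices; for n = 25 that is 2^25 = 33554432.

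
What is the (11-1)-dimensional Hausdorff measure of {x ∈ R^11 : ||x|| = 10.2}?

S = n·V_n(r)/r = 11·V_11(10.2)/10.2 (volume-to-surface relation), giving 2.52638e+11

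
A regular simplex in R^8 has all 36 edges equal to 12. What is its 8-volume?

V = (12^8 / 8!) · √((8+1) / 2^8) ≈ 1999.54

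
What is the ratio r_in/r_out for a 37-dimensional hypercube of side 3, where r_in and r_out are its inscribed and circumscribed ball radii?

Ratio = (s/2)/(s√37/2) = 37^(-1/2) ≈ 0.164399.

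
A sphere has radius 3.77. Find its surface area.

S_3(3.77) = 2·π^(3/2)·(3.77)^2 / Γ(3/2) = 4πr² = 4π·(3.77)² ≈ 178.605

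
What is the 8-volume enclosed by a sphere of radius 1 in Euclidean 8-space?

V_8(1) = π^(8/2) · (1)^8 / Γ(8/2 + 1) = π^4/24 ≈ 4.05871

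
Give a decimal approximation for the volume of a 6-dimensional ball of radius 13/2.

V = 4826809·π^3/384 ≈ 389743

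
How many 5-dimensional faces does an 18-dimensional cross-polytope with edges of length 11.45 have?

Each 5-face is the convex hull of 6 vertices, one chosen as ±e_i from each of 6 distinct axes: 2^6·C(18,6) = 1188096.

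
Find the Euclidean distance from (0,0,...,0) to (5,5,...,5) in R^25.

The space diagonal of an n-cube of side s is s√n. Here 5·√25 = 25.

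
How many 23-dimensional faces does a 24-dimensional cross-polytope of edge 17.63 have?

f_23(24-orthoplex) = 2^24 · (24 choose 24) = 16777216.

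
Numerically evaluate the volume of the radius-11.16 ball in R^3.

The n-ball volume is π^(n/2)·r^n/Γ(n/2+1). With n=3, r=11.16: V ≈ 5822.12.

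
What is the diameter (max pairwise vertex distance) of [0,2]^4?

Diagonal = √4 · 2 = 4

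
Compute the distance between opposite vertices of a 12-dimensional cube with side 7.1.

d = √(7.1² + 7.1² + ... + 7.1²) [12 terms] = √(12·7.1²) = 7.1√12 ≈ 24.5951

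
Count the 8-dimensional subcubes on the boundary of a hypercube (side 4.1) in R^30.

Number of 8-faces = C(30,8) · 2^(30-8) = 5852925 · 4194304 = 24548946739200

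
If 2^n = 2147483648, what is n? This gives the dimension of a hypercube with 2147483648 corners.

2^n = 2147483648 ⇒ n = log_2(2147483648) = 31.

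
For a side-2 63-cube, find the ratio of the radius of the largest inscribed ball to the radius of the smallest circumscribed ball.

r_in = 2/2 (half the side); r_out = 2√63/2 (half the diagonal). Ratio = 1/√63 ≈ 0.125988.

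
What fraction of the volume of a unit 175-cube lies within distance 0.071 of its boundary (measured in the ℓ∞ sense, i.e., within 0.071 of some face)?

Shell fraction = 1 - (1-0.142)^175 ≈ 1 - 2.292e-12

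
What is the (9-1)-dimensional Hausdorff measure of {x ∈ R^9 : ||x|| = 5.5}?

|∂B_9(5.5)| = 214358881·π^4/840 ≈ 2.48577e+07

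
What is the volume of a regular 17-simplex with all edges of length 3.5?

Volume = 3.5^17 · √(18/2^17) / 17! ≈ 5.84749e-08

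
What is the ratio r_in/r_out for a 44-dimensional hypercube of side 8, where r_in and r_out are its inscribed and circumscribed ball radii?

Ratio = (s/2)/(s√44/2) = 44^(-1/2) ≈ 0.150756.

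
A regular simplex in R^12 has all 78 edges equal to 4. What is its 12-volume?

Volume = 4^12 · √(13/2^12) / 12! ≈ 0.00197322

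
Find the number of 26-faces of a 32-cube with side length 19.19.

f_26(32-cube) = (32 choose 26) · 2^6 = 57996288.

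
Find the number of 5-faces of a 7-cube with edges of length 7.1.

An n-cube has C(n,k)·2^(n-k) k-faces. Here C(7,5)·2^2 = 21·4 = 84.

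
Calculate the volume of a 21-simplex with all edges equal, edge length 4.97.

Volume = 4.97^21 · √(22/2^21) / 21! ≈ 2.66401e-08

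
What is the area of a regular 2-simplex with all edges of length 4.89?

Area = (√3/4) · 4.89² = 10.3542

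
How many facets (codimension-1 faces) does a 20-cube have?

Choose 19 of 20 axes to span the face (C(20,19) = 20 ways), then fix each of the remaining 1 coordinate at one of its two extreme values (2^1 = 2 ways): 20·2 = 40.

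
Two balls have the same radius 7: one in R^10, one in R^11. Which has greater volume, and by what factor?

V_10(7) ≈ 7.20358e+08, V_11(7) ≈ 3.72549e+09. The 11-ball is larger by a factor of 5.172.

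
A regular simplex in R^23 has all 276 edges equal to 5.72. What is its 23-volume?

V_23 = √(24) · 5.72^23 / (23! · 2^(23/2)) ≈ 1.72137e-08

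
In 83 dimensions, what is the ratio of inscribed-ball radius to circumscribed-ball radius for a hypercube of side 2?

r_in = 2/2 (half the side); r_out = 2√83/2 (half the diagonal). Ratio = 1/√83 ≈ 0.109764.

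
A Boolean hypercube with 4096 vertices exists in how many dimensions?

2^n = 4096 ⇒ n = log_2(4096) = 12.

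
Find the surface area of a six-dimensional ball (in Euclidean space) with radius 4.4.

The surface area of an n-ball is 2π^(n/2) r^(n-1) / Γ(n/2). For n=6, r=4.4: 51134.4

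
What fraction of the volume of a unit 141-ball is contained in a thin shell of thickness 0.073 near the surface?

1 - (1-0.073)^141 ≈ 0.999977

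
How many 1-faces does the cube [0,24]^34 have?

Each of the 2^34 = 17179869184 vertices has degree 34; total edges = 34·2^34/2 = 292057776128.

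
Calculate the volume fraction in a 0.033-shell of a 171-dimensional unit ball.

V(inner)/V(outer) = ((1-0.033)/1)^171 ≈ 0.003221, so the shell fraction is 0.996779.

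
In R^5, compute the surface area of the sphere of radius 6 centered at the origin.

S = n·V_n(r)/r = 5·V_5(6)/6 (volume-to-surface relation), giving 3456·π^2 ≈ 34109.4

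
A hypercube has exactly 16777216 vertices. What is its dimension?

Since 2^n = 16777216, we have n = 24.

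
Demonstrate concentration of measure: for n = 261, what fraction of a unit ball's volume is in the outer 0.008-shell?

1 - (1-0.008)^261 ≈ 0.877102 ≈ 87.71%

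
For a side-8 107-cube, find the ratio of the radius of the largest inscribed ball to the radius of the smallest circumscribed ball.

Ratio = (s/2)/(s√107/2) = 107^(-1/2) ≈ 0.0966736.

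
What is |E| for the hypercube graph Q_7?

The 7-cube has n·2^(n-1) = 7·2^6 = 7·64 = 448 edges.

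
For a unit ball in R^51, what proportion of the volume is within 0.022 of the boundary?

Shell fraction = 1 - (1-0.022)^51 ≈ 0.678426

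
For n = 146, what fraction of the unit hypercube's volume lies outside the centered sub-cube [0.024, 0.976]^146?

1 - (1 - 2·0.024)^146 = 1 - 0.952^146 ≈ 0.99924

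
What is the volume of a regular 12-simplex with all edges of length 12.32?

V = (12.32^12 / 12!) · √((12+1) / 2^12) ≈ 1438.08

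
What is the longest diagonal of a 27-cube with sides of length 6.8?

||(6.8,6.8,...,6.8)|| = √(27)·6.8 ≈ 35.3338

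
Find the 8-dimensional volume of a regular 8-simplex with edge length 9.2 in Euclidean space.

For a regular n-simplex with edge a, V = (a^n / n!)·√((n+1)/2^n). With a=9.2, n=8: V ≈ 238.662.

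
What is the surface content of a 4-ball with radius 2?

S_4(2) = 2·π^(4/2)·(2)^3 / Γ(4/2) = 16·π^2 ≈ 157.914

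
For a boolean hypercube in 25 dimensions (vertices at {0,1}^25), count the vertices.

An n-cube has 2^n vertices; for n = 25 that is 2^25 = 33554432.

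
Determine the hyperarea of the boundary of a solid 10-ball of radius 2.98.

S = n·V_n(r)/r = 10·V_10(2.98)/2.98 (volume-to-surface relation), giving 472623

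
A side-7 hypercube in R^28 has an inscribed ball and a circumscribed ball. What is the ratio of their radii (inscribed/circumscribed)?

r_in / r_out = (7/2) / (7√28/2) = 1/√28 ≈ 0.188982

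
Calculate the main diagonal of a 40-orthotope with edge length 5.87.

d = √(5.87² + 5.87² + ... + 5.87²) [40 terms] = √(40·5.87²) = 5.87√40 ≈ 37.1251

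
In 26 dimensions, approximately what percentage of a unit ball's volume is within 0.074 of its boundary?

1 - (1-0.074)^26 ≈ 0.864517 ≈ 86.45%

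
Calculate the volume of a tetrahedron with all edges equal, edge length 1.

Volume = (√2/12) · 1³ = 0.117851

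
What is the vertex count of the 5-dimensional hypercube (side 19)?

Each vertex is a binary string of length 5, so there are 2^5 = 32.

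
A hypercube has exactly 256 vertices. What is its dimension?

Since 2^n = 256, we have n = 8.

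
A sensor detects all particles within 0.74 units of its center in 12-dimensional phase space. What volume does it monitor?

The n-ball volume is π^(n/2)·r^n/Γ(n/2+1). With n=12, r=0.74: V ≈ 0.0360037.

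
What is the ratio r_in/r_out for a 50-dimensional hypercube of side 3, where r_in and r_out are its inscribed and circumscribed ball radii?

r_in = 3/2 (half the side); r_out = 3√50/2 (half the diagonal). Ratio = 1/√50 ≈ 0.141421.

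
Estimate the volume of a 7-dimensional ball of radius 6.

Volume = π^{7/2}·(6)^7/Γ(9/2) = 1492992·π^3/35 ≈ 1.32263e+06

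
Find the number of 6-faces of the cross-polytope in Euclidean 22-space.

An n-cross-polytope has 2^(k+1)·C(n,k+1) k-faces. Here 2^7·C(22,7) = 128·170544 = 21829632.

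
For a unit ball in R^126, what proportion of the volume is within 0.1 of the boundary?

V(inner)/V(outer) = ((1-0.1)/1)^126 ≈ 1.716e-06, so the shell fraction is 0.9999982838.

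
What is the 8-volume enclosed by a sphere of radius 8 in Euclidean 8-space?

Volume = π^{8/2}·(8)^8/Γ(5) = 2097152·π^4/3 ≈ 6.80939e+07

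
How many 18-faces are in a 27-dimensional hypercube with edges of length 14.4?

f_18(27-cube) = (27 choose 18) · 2^9 = 2399654400.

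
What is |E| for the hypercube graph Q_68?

An n-cube has n·2^(n-1) edges. With n = 68: 68·147573952589676412928 = 10035028776097996079104.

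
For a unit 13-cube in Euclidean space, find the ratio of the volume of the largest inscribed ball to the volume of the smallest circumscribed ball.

Volume scales as r^n, and r_in/r_out = 1/√13, giving (1/√13)^13 ≈ 5.74603e-08.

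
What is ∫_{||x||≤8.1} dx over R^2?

Volume = π^{2/2}·(8.1)^2/Γ(2) ≈ 206.12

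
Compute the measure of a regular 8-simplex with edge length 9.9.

For a regular n-simplex with edge a, V = (a^n / n!)·√((n+1)/2^n). With a=9.9, n=8: V ≈ 429.104.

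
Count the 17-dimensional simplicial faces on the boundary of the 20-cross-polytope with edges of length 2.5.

Number of 17-faces = 2^(17+1) · C(20,17+1) = 262144 · 190 = 49807360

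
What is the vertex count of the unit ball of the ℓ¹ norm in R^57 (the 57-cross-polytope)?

An n-cross-polytope has 2n vertices; here n = 57, giving 114.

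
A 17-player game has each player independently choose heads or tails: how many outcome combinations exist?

Number of vertices = 2^17 = 131072.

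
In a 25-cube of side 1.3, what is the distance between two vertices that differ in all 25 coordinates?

||(1.3,1.3,...,1.3)|| = √(25)·1.3 = 6.5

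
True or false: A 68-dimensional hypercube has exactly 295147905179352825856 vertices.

True. The 68-cube has 2^68 = 295147905179352825856 vertices.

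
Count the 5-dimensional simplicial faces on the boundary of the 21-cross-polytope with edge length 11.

Each 5-face is the convex hull of 6 vertices, one chosen as ±e_i from each of 6 distinct axes: 2^6·C(21,6) = 3472896.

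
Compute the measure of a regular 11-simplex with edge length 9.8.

V_11 = √(12) · 9.8^11 / (11! · 2^(11/2)) ≈ 153.552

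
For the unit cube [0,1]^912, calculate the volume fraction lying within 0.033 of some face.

Shell fraction = 1 - (1-0.066)^912 ≈ 1 - 9.044e-28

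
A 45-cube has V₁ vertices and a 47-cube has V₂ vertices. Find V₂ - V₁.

V₁ = 2^45 = 35184372088832. V₂ = 2^47 = 140737488355328. V₂ - V₁ = 105553116266496.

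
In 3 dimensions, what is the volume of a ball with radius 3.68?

V_3(3.68) = π^(3/2) · (3.68)^3 / Γ(3/2 + 1) ≈ 208.753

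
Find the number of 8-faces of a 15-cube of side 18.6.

Choose 8 of 15 axes to span the face (C(15,8) = 6435 ways), then fix each of the remaining 7 coordinates at one of its two extreme values (2^7 = 128 ways): 6435·128 = 823680.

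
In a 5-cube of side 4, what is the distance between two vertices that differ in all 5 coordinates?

The space diagonal of an n-cube of side s is s√n. Here 4·√5 ≈ 8.94427.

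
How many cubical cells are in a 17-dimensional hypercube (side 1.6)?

An n-cube has C(n,k)·2^(n-k) k-faces. Here C(17,3)·2^14 = 680·16384 = 11141120.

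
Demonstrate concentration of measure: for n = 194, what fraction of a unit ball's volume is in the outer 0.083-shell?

1 - (1-0.083)^194 ≈ 0.9999999499 ≈ 99.999995%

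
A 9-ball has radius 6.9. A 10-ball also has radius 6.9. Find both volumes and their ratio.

V_9(6.9) ≈ 1.16939e+08. V_10(6.9) ≈ 6.2382e+08. Ratio V_9/V_10 ≈ 0.1875.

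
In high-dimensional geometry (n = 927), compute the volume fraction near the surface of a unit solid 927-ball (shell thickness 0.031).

1 - (1-0.031)^927 ≈ 1 - 2.1e-13 ≈ (100 - 2.1e-11)%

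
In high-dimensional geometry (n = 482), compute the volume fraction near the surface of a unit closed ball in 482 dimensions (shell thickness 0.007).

1 - (1-0.007)^482 ≈ 0.966152 ≈ 96.62%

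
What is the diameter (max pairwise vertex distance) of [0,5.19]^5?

d = √(5.19² + 5.19² + ... + 5.19²) [5 terms] = √(5·5.19²) = 5.19√5 ≈ 11.6052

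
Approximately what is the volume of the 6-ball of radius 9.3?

The n-ball volume is π^(n/2)·r^n/Γ(n/2+1). With n=6, r=9.3: V ≈ 3.34346e+06.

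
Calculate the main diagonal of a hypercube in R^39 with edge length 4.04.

d = √(4.04² + 4.04² + ... + 4.04²) [39 terms] = √(39·4.04²) = 4.04√39 ≈ 25.2298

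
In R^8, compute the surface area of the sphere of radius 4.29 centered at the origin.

S = n·V_n(r)/r = 8·V_8(4.29)/4.29 (volume-to-surface relation), giving 868319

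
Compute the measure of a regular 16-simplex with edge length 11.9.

For a regular n-simplex with edge a, V = (a^n / n!)·√((n+1)/2^n). With a=11.9, n=16: V ≈ 124.485.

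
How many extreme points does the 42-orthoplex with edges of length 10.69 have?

Number of vertices = 2n = 84.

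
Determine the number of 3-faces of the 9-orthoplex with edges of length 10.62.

An n-cross-polytope has 2^(k+1)·C(n,k+1) k-faces. Here 2^4·C(9,4) = 16·126 = 2016.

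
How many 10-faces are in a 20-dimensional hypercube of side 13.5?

Choose 10 of 20 axes to span the face (C(20,10) = 184756 ways), then fix each of the remaining 10 coordinates at one of its two extreme values (2^10 = 1024 ways): 184756·1024 = 189190144.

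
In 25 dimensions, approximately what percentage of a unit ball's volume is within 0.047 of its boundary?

1 - (1-0.047)^25 ≈ 0.699861 ≈ 69.99%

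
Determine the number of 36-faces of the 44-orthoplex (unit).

Each 36-face is the convex hull of 37 vertices, one chosen as ±e_i from each of 37 distinct axes: 2^37·C(44,37) = 5266738762372612096.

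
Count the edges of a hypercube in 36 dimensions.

Number of 1-faces = C(36,1)·2^(36-1) = 36·34359738368 = 1236950581248.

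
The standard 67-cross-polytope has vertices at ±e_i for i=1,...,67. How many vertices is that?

Number of vertices = 2n = 134.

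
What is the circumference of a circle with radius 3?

S_2(3) = 2·π^(2/2)·(3)^1 / Γ(2/2) = 2πr = 2π·3 ≈ 18.8496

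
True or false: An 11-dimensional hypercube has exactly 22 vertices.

False. The 11-cube has 2^11 = 2048 vertices.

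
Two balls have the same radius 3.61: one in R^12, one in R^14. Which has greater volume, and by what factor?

V_12(3.61) ≈ 6.54114e+06, V_14(3.61) ≈ 3.82577e+07. The 14-ball is larger by a factor of 5.849.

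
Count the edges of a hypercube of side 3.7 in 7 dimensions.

An n-cube has n·2^(n-1) edges. With n = 7: 7·64 = 448.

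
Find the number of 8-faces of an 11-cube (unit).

An n-cube has C(n,k)·2^(n-k) k-faces. Here C(11,8)·2^3 = 165·8 = 1320.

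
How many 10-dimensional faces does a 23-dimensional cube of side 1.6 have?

Choose 10 of 23 axes to span the face (C(23,10) = 1144066 ways), then fix each of the remaining 13 coordinates at one of its two extreme values (2^13 = 8192 ways): 1144066·8192 = 9372188672.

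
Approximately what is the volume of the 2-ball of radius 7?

V = 49·π ≈ 153.938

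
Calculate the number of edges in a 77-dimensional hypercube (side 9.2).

The 77-cube has n·2^(n-1) = 77·2^76 = 77·75557863725914323419136 = 5817955506895402903273472 edges.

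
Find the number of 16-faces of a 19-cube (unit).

Number of 16-faces = C(19,16) · 2^(19-16) = 969 · 8 = 7752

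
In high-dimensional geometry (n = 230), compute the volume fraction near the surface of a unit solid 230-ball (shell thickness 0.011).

1 - (1-0.011)^230 ≈ 0.92145 ≈ 92.14%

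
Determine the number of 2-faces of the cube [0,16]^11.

An n-cube has C(n,k)·2^(n-k) k-faces. Here C(11,2)·2^9 = 55·512 = 28160.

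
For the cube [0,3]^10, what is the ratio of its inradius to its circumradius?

r_in / r_out = (3/2) / (3√10/2) = 1/√10 ≈ 0.316228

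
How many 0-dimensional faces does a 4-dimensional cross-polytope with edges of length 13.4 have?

Each 0-face is the convex hull of 1 vertex, one chosen as ±e_i from each of 1 distinct axis: 2^1·C(4,1) = 8.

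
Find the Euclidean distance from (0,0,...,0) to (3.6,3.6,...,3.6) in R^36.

||(3.6,3.6,...,3.6)|| = √(36)·3.6 = 21.6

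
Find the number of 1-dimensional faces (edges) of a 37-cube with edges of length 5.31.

Number of 1-faces = C(37,1)·2^(37-1) = 37·68719476736 = 2542620639232.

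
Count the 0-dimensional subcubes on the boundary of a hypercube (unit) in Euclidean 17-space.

Number of 0-faces = C(17,0) · 2^(17-0) = 1 · 131072 = 131072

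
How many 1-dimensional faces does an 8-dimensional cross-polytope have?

f_1(8-orthoplex) = 2^2 · (8 choose 2) = 112.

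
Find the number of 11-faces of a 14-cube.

Number of 11-faces = C(14,11) · 2^(14-11) = 364 · 8 = 2912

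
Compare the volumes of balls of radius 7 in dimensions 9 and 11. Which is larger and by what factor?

V_9(7) ≈ 1.33107e+08, V_11(7) ≈ 3.72549e+09. The 11-ball is larger by a factor of 27.99.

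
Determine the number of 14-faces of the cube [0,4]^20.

Choose 14 of 20 axes to span the face (C(20,14) = 38760 ways), then fix each of the remaining 6 coordinates at one of its two extreme values (2^6 = 64 ways): 38760·64 = 2480640.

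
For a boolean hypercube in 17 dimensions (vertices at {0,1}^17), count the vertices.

An n-cube has 2^n vertices; for n = 17 that is 2^17 = 131072.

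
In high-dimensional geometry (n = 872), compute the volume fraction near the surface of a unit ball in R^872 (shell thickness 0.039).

1 - (1-0.039)^872 ≈ 1 - 8.606e-16 ≈ (100 - 8.88e-14)%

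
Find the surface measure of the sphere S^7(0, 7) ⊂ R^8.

The surface area of an n-ball is 2π^(n/2) r^(n-1) / Γ(n/2). For n=8, r=7: 823543·π^4/3 ≈ 2.67402e+07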